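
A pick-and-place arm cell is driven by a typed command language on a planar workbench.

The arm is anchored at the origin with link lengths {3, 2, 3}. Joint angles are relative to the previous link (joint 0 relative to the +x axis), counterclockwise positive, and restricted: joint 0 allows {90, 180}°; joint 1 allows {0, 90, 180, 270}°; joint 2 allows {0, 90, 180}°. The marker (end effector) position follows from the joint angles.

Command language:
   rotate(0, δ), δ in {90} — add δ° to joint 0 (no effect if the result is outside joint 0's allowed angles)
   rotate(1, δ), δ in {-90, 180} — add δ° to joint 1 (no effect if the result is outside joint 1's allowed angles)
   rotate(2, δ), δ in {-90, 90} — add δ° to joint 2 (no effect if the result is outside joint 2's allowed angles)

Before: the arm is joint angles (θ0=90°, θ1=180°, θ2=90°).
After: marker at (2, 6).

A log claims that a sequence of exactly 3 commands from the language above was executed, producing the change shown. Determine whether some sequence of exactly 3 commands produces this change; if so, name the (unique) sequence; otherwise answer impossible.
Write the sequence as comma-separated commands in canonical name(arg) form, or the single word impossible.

begin: joint angles (θ0=90°, θ1=180°, θ2=90°)
1. rotate(1, -90) → joint angles (θ0=90°, θ1=90°, θ2=90°)
2. rotate(1, -90) → joint angles (θ0=90°, θ1=0°, θ2=90°)
3. rotate(1, -90) → joint angles (θ0=90°, θ1=270°, θ2=90°)
no rival 3-sequence matches.

rotate(1, -90), rotate(1, -90), rotate(1, -90)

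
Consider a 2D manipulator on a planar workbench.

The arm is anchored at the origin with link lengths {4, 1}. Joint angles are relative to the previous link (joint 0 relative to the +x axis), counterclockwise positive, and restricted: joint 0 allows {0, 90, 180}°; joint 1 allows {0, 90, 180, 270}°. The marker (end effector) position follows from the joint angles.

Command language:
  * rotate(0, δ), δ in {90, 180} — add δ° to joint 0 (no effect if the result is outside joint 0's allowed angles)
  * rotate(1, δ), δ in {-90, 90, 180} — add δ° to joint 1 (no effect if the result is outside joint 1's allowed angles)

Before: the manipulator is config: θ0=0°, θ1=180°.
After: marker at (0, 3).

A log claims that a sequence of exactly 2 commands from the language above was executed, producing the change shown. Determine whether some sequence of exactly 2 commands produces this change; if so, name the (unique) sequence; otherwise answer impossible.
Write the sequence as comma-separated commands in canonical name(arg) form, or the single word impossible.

rotate(0, 90), rotate(0, 180)

key: running rotate(0, 180) before rotate(0, 90) would end elsewhere — order is forced
begin: config: θ0=0°, θ1=180°
t=1 rotate(0, 90) ⇒ config: θ0=90°, θ1=180°
t=2 rotate(0, 180) ⇒ config: θ0=90°, θ1=180°
all 25 alternatives checked — unique.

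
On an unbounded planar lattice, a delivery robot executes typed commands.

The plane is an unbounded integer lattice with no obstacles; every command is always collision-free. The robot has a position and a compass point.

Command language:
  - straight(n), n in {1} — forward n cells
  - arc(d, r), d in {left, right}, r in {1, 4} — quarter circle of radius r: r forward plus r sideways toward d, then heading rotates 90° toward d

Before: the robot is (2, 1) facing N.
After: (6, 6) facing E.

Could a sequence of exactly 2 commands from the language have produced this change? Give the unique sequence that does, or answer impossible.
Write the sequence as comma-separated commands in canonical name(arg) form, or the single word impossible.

key: running arc(right, 4) before straight(1) would end elsewhere — order is forced
initial: (2, 1) facing N
t=1 straight(1) ⇒ (2, 2) facing N
t=2 arc(right, 4) ⇒ (6, 6) facing E
no other 2-command option fits: unique.

straight(1), arc(right, 4)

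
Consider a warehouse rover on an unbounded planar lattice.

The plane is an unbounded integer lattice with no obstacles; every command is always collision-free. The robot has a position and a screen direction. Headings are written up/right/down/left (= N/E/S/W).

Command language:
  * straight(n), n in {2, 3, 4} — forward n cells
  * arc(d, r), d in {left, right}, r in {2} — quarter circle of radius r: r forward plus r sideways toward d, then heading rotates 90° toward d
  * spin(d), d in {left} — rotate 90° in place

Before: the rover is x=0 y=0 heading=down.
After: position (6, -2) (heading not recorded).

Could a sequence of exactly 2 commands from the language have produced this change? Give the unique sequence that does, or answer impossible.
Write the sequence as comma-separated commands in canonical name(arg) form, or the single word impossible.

key: order matters: swapping arc(left, 2) and straight(4) lands elsewhere
begin: x=0 y=0 heading=down
t=1 arc(left, 2) ⇒ x=2 y=-2 heading=right
t=2 straight(4) ⇒ x=6 y=-2 heading=right
uniquely the one of 36 2-step routes that fits.

arc(left, 2), straight(4)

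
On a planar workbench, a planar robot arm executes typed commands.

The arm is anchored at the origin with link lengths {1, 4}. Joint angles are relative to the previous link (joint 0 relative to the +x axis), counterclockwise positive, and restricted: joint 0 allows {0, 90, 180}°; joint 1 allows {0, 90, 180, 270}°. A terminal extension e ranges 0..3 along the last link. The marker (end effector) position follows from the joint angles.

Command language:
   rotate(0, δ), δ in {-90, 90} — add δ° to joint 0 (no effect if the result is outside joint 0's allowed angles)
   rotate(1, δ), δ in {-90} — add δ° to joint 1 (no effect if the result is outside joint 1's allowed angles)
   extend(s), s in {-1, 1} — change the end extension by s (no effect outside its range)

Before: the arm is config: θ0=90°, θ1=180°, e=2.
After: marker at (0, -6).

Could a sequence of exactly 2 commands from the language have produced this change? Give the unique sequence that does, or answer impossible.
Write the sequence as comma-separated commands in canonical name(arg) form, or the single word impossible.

extend(1), extend(1)

t0: config: θ0=90°, θ1=180°, e=2
t=1 extend(1) ⇒ config: θ0=90°, θ1=180°, e=3
t=2 extend(1) ⇒ config: θ0=90°, θ1=180°, e=3
all 25 alternatives checked — unique.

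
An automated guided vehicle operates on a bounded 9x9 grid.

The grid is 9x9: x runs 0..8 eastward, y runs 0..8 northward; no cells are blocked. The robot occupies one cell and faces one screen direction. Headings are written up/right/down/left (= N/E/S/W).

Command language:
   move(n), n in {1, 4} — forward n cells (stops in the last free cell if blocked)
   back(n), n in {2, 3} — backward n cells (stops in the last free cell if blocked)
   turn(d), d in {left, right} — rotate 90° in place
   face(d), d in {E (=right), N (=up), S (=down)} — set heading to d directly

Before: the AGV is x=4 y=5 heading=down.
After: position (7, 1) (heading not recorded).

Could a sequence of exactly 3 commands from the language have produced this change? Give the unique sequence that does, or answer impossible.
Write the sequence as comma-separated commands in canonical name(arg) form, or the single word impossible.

key: running back(3) before move(4) would end elsewhere — order is forced
start: x=4 y=5 heading=down
t=1 move(4) ⇒ x=4 y=1 heading=down
t=2 turn(right) ⇒ x=4 y=1 heading=left
t=3 back(3) ⇒ x=7 y=1 heading=left
all 729 alternatives checked — unique.

move(4), turn(right), back(3)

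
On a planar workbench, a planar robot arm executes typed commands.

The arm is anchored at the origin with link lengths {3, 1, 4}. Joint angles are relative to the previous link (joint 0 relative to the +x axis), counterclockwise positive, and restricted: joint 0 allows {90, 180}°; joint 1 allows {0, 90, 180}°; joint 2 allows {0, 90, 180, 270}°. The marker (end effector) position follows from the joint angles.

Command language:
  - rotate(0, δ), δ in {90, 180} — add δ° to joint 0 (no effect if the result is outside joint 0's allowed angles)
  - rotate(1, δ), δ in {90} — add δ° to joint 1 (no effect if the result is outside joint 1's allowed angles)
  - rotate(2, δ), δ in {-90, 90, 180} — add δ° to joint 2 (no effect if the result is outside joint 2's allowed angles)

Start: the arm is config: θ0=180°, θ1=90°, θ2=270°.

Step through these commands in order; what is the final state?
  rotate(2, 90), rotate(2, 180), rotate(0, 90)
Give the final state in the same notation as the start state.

config: θ0=180°, θ1=90°, θ2=180°

start: config: θ0=180°, θ1=90°, θ2=270°
t=1 rotate(2, 90) ⇒ config: θ0=180°, θ1=90°, θ2=0°
t=2 rotate(2, 180) ⇒ config: θ0=180°, θ1=90°, θ2=180°
t=3 rotate(0, 90) ⇒ config: θ0=180°, θ1=90°, θ2=180°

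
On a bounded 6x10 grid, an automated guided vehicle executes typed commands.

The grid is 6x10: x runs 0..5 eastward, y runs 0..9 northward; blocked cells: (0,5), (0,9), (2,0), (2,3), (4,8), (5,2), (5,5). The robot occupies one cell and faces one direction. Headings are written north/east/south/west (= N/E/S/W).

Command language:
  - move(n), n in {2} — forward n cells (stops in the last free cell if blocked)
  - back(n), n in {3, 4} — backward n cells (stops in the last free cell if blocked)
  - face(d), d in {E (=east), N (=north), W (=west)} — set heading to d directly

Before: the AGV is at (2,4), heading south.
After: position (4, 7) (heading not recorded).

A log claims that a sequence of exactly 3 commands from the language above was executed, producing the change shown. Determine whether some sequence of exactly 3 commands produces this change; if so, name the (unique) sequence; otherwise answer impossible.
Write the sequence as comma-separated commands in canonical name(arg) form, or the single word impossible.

key: order matters: swapping back(3) and move(2) lands elsewhere
start: at (2,4), heading south
1. back(3) → at (2,7), heading south
2. face(E) → at (2,7), heading east
3. move(2) → at (4,7), heading east
no other 3-command option fits: unique.

back(3), face(E), move(2)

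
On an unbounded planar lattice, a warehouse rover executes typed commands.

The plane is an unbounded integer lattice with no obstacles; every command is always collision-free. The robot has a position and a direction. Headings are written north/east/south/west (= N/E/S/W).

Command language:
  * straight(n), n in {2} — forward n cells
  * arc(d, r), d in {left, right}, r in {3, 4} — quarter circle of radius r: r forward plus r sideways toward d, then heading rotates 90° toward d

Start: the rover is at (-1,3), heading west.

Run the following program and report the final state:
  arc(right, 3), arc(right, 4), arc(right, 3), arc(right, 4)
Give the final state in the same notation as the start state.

at (-1,3), heading west

t0: at (-1,3), heading west
[1] after arc(right, 3): at (-4,6), heading north
[2] after arc(right, 4): at (0,10), heading east
[3] after arc(right, 3): at (3,7), heading south
[4] after arc(right, 4): at (-1,3), heading west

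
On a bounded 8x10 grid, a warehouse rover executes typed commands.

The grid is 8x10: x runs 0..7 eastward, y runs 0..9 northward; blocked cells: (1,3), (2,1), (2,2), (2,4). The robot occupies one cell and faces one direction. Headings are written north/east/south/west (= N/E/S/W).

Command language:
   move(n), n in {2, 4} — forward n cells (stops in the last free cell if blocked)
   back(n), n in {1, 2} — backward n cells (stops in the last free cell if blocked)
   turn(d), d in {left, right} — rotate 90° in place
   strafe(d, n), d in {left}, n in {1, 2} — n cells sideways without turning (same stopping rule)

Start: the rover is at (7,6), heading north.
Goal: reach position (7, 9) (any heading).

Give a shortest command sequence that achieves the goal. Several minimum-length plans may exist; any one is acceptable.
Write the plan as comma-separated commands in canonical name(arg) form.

move(4)

initial: at (7,6), heading north
step 1 (move(4)): at (7,9), heading north
shorter routes all fall short; 1 is best.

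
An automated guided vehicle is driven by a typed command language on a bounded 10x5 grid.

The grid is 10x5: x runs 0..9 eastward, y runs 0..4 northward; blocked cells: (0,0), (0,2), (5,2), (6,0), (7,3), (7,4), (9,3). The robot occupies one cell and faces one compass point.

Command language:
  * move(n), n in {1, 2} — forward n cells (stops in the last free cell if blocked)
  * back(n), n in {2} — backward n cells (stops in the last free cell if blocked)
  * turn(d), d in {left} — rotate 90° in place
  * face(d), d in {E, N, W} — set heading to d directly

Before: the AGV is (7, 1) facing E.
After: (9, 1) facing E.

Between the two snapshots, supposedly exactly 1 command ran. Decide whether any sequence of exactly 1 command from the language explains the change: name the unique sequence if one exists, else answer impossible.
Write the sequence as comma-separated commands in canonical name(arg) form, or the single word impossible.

key: still facing E — the one step turns nothing
start: (7, 1) facing E
[1] after move(2): (9, 1) facing E
uniquely the one of 7 1-step routes that fits.

move(2)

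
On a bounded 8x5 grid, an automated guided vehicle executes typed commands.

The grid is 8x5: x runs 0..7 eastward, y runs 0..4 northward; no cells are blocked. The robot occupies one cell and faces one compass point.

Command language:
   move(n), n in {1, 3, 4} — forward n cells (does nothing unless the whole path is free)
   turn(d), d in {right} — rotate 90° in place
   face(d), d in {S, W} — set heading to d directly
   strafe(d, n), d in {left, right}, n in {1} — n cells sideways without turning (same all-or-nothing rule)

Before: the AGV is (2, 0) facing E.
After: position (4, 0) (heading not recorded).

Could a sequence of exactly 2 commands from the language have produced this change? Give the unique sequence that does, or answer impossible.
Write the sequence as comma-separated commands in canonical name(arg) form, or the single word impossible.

move(1), move(1)

initial: (2, 0) facing E
1. move(1) → (3, 0) facing E
2. move(1) → (4, 0) facing E
no other 2-command option fits: unique.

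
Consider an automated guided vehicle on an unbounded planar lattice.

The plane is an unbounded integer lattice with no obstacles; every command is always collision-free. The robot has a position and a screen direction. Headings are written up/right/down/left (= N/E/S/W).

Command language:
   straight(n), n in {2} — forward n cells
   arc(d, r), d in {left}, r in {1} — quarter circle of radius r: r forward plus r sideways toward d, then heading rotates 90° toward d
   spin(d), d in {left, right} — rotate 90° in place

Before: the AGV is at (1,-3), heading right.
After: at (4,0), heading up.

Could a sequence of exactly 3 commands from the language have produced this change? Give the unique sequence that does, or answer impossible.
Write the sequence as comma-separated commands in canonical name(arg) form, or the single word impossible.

key: cell and facing (now N) both changed — the 3 commands mix motion and turning
from: at (1,-3), heading right
[1] after straight(2): at (3,-3), heading right
[2] after arc(left, 1): at (4,-2), heading up
[3] after straight(2): at (4,0), heading up
uniquely the one of 64 3-step routes that fits.

straight(2), arc(left, 1), straight(2)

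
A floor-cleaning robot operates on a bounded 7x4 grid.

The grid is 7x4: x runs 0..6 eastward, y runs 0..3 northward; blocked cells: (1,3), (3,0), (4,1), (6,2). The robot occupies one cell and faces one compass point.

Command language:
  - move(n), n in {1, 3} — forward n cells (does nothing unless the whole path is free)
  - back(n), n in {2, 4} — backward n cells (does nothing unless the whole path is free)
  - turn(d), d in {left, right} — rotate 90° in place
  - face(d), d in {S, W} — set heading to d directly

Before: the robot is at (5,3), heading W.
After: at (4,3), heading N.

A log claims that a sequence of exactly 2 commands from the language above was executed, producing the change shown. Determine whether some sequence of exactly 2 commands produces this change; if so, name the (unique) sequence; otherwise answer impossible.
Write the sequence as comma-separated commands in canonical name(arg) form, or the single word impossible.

key: position moved to (4,3) AND the heading swung to N — translation plus rotation needed
begin: at (5,3), heading W
1. move(1) → at (4,3), heading W
2. turn(right) → at (4,3), heading N
all 64 alternatives checked — unique.

move(1), turn(right)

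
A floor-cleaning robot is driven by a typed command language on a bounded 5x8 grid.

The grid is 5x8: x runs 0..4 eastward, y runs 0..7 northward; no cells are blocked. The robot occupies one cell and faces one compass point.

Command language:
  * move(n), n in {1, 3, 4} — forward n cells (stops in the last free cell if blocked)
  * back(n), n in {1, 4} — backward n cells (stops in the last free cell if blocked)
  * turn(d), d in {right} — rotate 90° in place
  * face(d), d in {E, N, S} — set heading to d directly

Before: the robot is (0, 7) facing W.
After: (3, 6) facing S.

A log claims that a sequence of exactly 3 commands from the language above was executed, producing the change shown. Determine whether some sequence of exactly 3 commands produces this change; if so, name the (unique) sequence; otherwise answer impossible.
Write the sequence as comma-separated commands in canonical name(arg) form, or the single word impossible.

impossible

every 3-command combo misses the target.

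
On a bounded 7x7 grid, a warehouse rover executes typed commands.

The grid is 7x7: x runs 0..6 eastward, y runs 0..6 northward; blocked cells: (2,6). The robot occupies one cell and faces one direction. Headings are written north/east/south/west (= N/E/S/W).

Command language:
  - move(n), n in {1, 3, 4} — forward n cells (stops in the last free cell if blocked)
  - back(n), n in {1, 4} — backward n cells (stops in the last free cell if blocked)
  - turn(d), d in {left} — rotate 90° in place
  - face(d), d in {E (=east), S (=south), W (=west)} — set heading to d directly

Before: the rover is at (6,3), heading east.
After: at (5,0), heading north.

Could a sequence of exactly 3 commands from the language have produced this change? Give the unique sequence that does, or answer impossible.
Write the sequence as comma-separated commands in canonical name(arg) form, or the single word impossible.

key: order matters: swapping back(1) and back(4) lands elsewhere
t0: at (6,3), heading east
1. back(1) → at (5,3), heading east
2. turn(left) → at (5,3), heading north
3. back(4) → at (5,0), heading north
uniquely the one of 729 3-step routes that fits.

back(1), turn(left), back(4)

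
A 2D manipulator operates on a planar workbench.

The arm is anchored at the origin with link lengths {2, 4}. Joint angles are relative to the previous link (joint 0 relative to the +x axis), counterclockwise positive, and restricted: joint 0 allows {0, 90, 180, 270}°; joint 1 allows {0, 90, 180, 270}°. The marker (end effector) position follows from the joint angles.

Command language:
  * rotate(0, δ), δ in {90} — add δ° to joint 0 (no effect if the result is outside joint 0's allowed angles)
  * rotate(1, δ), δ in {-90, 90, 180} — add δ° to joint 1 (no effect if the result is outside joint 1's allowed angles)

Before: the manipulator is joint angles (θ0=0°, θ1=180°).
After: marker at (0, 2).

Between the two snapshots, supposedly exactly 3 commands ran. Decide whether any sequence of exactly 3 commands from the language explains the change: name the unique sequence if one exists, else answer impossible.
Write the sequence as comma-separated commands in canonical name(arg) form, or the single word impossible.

initial: joint angles (θ0=0°, θ1=180°)
[1] after rotate(0, 90): joint angles (θ0=90°, θ1=180°)
[2] after rotate(0, 90): joint angles (θ0=180°, θ1=180°)
[3] after rotate(0, 90): joint angles (θ0=270°, θ1=180°)
no rival 3-sequence matches.

rotate(0, 90), rotate(0, 90), rotate(0, 90)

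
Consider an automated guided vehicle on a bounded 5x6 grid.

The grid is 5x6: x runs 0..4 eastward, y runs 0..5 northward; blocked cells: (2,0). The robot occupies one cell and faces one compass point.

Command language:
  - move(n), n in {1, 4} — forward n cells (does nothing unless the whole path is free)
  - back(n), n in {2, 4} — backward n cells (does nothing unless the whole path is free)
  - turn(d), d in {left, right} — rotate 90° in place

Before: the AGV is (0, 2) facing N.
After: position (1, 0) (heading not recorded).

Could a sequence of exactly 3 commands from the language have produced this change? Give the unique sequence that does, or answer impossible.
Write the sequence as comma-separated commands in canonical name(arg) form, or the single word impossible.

key: running move(1) before back(2) would end elsewhere — order is forced
t0: (0, 2) facing N
1. back(2) → (0, 0) facing N
2. turn(right) → (0, 0) facing E
3. move(1) → (1, 0) facing E
no rival 3-sequence matches.

back(2), turn(right), move(1)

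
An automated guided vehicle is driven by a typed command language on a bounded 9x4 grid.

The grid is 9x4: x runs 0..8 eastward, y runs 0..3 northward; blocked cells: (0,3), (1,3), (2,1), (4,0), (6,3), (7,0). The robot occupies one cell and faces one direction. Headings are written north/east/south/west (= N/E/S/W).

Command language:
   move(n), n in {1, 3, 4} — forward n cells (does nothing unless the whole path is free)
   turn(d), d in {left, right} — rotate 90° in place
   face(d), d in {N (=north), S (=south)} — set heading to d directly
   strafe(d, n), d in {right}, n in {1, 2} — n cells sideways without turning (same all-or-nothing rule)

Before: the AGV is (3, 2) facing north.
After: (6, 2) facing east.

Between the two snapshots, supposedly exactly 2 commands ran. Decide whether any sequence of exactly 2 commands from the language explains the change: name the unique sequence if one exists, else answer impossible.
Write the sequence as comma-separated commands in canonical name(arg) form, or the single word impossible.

key: running move(3) before turn(right) would end elsewhere — order is forced
t0: (3, 2) facing north
step 1 (turn(right)): (3, 2) facing east
step 2 (move(3)): (6, 2) facing east
no rival 2-sequence matches.

turn(right), move(3)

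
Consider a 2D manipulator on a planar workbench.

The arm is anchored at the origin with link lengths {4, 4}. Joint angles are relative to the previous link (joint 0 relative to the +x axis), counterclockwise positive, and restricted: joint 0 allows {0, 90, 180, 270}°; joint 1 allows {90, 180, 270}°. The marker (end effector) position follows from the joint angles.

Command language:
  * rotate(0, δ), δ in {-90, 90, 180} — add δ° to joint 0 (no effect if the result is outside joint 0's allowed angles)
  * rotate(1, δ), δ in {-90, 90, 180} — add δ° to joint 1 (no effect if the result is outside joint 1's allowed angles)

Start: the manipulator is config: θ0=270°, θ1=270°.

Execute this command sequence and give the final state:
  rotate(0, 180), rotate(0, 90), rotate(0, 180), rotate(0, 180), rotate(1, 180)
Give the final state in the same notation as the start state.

begin: config: θ0=270°, θ1=270°
step 1 (rotate(0, 180)): config: θ0=90°, θ1=270°
step 2 (rotate(0, 90)): config: θ0=180°, θ1=270°
step 3 (rotate(0, 180)): config: θ0=0°, θ1=270°
step 4 (rotate(0, 180)): config: θ0=180°, θ1=270°
step 5 (rotate(1, 180)): config: θ0=180°, θ1=90°

config: θ0=180°, θ1=90°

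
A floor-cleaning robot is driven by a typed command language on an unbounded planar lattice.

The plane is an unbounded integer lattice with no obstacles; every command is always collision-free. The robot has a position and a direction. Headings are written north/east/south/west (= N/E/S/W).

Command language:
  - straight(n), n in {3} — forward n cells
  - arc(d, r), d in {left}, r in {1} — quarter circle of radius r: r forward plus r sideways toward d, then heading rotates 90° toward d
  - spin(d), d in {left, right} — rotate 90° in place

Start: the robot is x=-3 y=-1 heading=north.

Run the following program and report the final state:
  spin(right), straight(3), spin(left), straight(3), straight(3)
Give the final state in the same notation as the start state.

initial: x=-3 y=-1 heading=north
step 1 (spin(right)): x=-3 y=-1 heading=east
step 2 (straight(3)): x=0 y=-1 heading=east
step 3 (spin(left)): x=0 y=-1 heading=north
step 4 (straight(3)): x=0 y=2 heading=north
step 5 (straight(3)): x=0 y=5 heading=north

x=0 y=5 heading=north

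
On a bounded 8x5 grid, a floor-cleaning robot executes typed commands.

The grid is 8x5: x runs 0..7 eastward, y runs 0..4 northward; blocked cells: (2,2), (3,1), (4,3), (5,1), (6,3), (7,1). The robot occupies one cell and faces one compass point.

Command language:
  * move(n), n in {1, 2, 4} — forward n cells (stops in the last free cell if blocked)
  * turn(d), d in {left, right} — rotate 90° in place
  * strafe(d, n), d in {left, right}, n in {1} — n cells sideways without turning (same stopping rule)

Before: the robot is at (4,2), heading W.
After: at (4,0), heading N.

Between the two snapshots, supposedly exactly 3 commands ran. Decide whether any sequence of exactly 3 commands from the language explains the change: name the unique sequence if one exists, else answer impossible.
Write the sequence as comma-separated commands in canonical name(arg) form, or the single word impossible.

strafe(left, 1), strafe(left, 1), turn(right)

key: position moved to (4,0) AND the heading swung to N — translation plus rotation needed
start: at (4,2), heading W
t=1 strafe(left, 1) ⇒ at (4,1), heading W
t=2 strafe(left, 1) ⇒ at (4,0), heading W
t=3 turn(right) ⇒ at (4,0), heading N
no rival 3-sequence matches.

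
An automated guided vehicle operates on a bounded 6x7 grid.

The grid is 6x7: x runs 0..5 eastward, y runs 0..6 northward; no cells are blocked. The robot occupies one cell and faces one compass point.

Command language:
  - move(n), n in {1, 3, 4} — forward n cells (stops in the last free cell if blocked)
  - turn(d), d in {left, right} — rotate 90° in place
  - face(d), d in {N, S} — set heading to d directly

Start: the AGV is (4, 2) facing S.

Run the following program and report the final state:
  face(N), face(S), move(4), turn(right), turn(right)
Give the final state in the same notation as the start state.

start: (4, 2) facing S
1. face(N) → (4, 2) facing N
2. face(S) → (4, 2) facing S
3. move(4) → (4, 0) facing S
4. turn(right) → (4, 0) facing W
5. turn(right) → (4, 0) facing N

(4, 0) facing N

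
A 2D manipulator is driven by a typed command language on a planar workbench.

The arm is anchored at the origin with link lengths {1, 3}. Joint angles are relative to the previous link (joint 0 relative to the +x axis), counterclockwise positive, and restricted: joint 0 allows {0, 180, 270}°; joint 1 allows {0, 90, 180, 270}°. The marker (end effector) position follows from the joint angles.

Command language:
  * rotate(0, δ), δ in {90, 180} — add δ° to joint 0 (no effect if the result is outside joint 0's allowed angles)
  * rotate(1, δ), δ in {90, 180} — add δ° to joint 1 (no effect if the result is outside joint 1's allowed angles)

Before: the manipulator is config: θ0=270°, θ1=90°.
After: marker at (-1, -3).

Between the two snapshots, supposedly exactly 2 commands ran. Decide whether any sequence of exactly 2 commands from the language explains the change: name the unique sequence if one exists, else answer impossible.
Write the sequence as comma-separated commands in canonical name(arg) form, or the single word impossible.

rotate(0, 90), rotate(0, 180)

key: order matters: swapping rotate(0, 90) and rotate(0, 180) lands elsewhere
initial: config: θ0=270°, θ1=90°
t=1 rotate(0, 90) ⇒ config: θ0=0°, θ1=90°
t=2 rotate(0, 180) ⇒ config: θ0=180°, θ1=90°
uniquely the one of 16 2-step routes that fits.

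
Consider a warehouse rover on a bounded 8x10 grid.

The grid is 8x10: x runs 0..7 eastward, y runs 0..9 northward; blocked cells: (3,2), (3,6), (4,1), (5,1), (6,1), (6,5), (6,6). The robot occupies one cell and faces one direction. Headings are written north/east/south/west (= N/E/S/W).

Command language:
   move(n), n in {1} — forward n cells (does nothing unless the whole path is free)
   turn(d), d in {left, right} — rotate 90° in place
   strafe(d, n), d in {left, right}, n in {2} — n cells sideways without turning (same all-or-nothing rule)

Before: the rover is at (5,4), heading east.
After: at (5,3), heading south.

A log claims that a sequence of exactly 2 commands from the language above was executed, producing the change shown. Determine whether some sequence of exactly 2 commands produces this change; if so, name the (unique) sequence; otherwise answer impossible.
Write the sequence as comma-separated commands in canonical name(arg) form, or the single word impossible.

key: cell and facing (now S) both changed — the 2 commands mix motion and turning
begin: at (5,4), heading east
1. turn(right) → at (5,4), heading south
2. move(1) → at (5,3), heading south
no rival 2-sequence matches.

turn(right), move(1)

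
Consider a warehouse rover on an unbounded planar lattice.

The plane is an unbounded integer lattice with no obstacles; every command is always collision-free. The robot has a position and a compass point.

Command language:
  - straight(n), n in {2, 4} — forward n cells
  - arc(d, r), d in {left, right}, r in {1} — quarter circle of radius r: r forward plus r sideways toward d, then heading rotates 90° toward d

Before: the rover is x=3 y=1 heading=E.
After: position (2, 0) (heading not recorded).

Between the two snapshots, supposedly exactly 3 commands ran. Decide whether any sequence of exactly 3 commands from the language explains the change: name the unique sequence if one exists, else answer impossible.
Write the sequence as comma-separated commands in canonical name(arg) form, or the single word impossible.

from: x=3 y=1 heading=E
step 1 (arc(right, 1)): x=4 y=0 heading=S
step 2 (arc(right, 1)): x=3 y=-1 heading=W
step 3 (arc(right, 1)): x=2 y=0 heading=N
uniquely the one of 64 3-step routes that fits.

arc(right, 1), arc(right, 1), arc(right, 1)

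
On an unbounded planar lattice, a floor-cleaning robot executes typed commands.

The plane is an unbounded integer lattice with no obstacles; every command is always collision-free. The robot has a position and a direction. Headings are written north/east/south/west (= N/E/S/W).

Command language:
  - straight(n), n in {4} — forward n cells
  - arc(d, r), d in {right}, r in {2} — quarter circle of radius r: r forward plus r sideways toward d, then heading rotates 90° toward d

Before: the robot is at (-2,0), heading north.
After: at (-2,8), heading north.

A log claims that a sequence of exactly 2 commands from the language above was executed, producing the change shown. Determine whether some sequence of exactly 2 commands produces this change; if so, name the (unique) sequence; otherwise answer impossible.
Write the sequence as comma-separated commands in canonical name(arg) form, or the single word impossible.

straight(4), straight(4)

key: heading stays N — no command in the sequence turns
begin: at (-2,0), heading north
[1] after straight(4): at (-2,4), heading north
[2] after straight(4): at (-2,8), heading north
all 4 alternatives checked — unique.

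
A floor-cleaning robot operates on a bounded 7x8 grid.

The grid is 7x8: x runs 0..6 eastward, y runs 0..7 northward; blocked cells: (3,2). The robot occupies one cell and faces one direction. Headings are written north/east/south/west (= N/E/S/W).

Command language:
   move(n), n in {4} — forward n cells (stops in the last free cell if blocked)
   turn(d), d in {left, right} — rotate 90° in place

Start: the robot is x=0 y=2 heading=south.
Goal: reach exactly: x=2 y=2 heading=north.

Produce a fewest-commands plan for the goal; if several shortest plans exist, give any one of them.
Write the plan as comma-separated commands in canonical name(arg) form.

t0: x=0 y=2 heading=south
step 1 (turn(left)): x=0 y=2 heading=east
step 2 (move(4)): x=2 y=2 heading=east
step 3 (turn(left)): x=2 y=2 heading=north
no 2-step plan works, so 3 is optimal.

turn(left), move(4), turn(left)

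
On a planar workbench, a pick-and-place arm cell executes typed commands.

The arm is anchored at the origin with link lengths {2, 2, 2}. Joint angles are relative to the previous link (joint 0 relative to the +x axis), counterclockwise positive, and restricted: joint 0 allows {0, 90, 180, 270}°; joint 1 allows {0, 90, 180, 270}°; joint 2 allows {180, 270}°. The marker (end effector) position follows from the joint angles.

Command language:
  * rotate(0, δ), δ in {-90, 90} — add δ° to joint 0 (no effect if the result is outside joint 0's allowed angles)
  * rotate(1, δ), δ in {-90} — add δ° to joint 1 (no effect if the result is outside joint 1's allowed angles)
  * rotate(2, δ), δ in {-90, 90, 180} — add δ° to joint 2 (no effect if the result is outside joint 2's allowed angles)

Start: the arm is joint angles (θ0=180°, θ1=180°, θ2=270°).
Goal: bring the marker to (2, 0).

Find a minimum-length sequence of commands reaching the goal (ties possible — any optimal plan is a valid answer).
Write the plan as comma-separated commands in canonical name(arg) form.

start: joint angles (θ0=180°, θ1=180°, θ2=270°)
step 1 (rotate(0, 90)): joint angles (θ0=270°, θ1=180°, θ2=270°)
minimal: 1 command(s), checked below 1.

rotate(0, 90)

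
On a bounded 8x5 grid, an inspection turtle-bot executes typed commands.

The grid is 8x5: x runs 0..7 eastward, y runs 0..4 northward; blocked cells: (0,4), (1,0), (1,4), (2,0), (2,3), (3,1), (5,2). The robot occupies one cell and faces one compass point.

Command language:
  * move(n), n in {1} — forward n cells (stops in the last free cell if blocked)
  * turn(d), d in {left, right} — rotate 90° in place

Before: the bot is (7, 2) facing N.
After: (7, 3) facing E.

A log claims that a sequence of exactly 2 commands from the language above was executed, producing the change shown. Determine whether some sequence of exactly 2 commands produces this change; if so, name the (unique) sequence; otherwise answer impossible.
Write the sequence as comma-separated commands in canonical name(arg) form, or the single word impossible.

move(1), turn(right)

key: order matters: swapping move(1) and turn(right) lands elsewhere
start: (7, 2) facing N
[1] after move(1): (7, 3) facing N
[2] after turn(right): (7, 3) facing E
all 9 alternatives checked — unique.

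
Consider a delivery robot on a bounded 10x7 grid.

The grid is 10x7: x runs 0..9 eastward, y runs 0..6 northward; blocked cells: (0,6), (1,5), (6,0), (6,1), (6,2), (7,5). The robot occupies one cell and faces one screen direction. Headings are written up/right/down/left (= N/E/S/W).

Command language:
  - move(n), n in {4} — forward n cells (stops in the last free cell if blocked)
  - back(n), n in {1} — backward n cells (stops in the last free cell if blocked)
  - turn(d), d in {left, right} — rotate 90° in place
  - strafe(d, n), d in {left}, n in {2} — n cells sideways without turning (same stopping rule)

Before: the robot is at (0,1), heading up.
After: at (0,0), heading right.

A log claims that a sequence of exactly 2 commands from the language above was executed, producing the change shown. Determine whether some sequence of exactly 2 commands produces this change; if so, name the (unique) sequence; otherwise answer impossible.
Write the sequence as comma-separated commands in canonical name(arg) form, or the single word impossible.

back(1), turn(right)

key: running turn(right) before back(1) would end elsewhere — order is forced
t0: at (0,1), heading up
step 1 (back(1)): at (0,0), heading up
step 2 (turn(right)): at (0,0), heading right
uniquely the one of 25 2-step routes that fits.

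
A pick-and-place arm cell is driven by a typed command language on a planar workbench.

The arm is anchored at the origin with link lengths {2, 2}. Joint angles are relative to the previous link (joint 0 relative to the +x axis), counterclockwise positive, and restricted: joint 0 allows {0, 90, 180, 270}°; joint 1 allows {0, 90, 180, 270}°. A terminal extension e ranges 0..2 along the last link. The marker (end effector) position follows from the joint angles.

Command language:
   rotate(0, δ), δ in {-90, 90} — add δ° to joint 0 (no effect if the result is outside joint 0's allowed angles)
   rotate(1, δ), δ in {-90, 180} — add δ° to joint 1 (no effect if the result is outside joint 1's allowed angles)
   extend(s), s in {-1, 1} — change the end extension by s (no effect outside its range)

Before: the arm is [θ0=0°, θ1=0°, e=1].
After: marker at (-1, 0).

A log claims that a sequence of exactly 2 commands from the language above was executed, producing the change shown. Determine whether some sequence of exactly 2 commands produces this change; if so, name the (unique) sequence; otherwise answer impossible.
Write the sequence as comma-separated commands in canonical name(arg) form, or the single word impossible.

t0: [θ0=0°, θ1=0°, e=1]
[1] after rotate(1, -90): [θ0=0°, θ1=270°, e=1]
[2] after rotate(1, -90): [θ0=0°, θ1=180°, e=1]
no other 2-command option fits: unique.

rotate(1, -90), rotate(1, -90)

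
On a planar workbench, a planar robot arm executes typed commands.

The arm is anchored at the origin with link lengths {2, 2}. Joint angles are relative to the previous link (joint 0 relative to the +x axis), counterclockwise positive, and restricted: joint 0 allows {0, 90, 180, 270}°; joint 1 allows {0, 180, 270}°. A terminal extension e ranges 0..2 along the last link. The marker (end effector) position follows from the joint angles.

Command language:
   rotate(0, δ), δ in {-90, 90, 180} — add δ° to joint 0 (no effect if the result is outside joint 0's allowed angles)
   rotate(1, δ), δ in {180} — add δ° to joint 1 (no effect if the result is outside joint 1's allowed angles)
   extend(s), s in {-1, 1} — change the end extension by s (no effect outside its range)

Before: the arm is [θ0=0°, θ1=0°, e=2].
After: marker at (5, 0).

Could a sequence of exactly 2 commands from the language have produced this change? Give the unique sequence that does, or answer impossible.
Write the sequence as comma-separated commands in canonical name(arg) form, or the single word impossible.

key: order matters: swapping extend(1) and extend(-1) lands elsewhere
initial: [θ0=0°, θ1=0°, e=2]
[1] after extend(1): [θ0=0°, θ1=0°, e=2]
[2] after extend(-1): [θ0=0°, θ1=0°, e=1]
no other 2-command option fits: unique.

extend(1), extend(-1)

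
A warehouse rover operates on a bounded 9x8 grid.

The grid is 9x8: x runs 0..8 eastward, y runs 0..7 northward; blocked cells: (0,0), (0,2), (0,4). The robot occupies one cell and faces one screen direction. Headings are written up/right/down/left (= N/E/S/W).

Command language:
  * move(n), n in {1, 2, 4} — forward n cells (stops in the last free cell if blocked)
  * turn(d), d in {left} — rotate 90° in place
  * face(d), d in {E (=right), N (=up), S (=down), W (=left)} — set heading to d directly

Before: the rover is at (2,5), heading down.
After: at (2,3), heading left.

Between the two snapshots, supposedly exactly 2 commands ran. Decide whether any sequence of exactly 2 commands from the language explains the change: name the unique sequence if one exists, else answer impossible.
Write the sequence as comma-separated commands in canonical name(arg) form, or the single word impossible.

move(2), face(W)

key: running face(W) before move(2) would end elsewhere — order is forced
initial: at (2,5), heading down
[1] after move(2): at (2,3), heading down
[2] after face(W): at (2,3), heading left
no rival 2-sequence matches.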